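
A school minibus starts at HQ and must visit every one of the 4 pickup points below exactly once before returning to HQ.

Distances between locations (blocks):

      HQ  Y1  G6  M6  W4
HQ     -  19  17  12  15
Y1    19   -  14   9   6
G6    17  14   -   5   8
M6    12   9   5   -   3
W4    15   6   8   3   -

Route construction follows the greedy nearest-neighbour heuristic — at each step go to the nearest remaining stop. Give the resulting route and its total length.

From HQ: distances to unvisited — M6=12, W4=15, G6=17, Y1=19. Nearest is M6 (12).
From M6: distances to unvisited — W4=3, G6=5, Y1=9. Nearest is W4 (3).
From W4: distances to unvisited — Y1=6, G6=8. Nearest is Y1 (6).
From Y1: distances to unvisited — G6=14. Nearest is G6 (14).
Return G6→HQ: 17.
Total = 12 + 3 + 6 + 14 + 17 = 52.

Nearest-neighbour total = 52 blocks; route HQ → M6 → W4 → Y1 → G6 → HQ.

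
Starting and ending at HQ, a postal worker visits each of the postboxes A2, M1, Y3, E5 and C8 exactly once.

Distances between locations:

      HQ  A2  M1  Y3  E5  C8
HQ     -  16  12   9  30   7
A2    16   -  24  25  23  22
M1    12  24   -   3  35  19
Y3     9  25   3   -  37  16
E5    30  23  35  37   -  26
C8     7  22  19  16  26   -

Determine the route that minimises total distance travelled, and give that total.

With 5 stops there are 5!/2 = 60 distinct round trips (a route and its reverse cost the same).
HQ - A2 - M1 - Y3 - E5 - C8 - HQ: 16+24+3+37+26+7 = 113
HQ - A2 - M1 - Y3 - C8 - E5 - HQ: 16+24+3+16+26+30 = 115
HQ - A2 - M1 - E5 - Y3 - C8 - HQ: 16+24+35+37+16+7 = 135
HQ - A2 - M1 - E5 - C8 - Y3 - HQ: 16+24+35+26+16+9 = 126
HQ - A2 - M1 - C8 - Y3 - E5 - HQ: 16+24+19+16+37+30 = 142
HQ - A2 - M1 - C8 - E5 - Y3 - HQ: 16+24+19+26+37+9 = 131
HQ - A2 - Y3 - M1 - E5 - C8 - HQ: 16+25+3+35+26+7 = 112
HQ - A2 - Y3 - M1 - C8 - E5 - HQ: 16+25+3+19+26+30 = 119
HQ - A2 - Y3 - E5 - M1 - C8 - HQ: 16+25+37+35+19+7 = 139
HQ - A2 - Y3 - E5 - C8 - M1 - HQ: 16+25+37+26+19+12 = 135
HQ - A2 - Y3 - C8 - M1 - E5 - HQ: 16+25+16+19+35+30 = 141
HQ - A2 - Y3 - C8 - E5 - M1 - HQ: 16+25+16+26+35+12 = 130
HQ - A2 - E5 - M1 - Y3 - C8 - HQ: 16+23+35+3+16+7 = 100
HQ - A2 - E5 - M1 - C8 - Y3 - HQ: 16+23+35+19+16+9 = 118
… (46 more)
HQ - Y3 - M1 - A2 - E5 - C8 - HQ: 9+3+24+23+26+7 = 92  ← best
The minimum is 92.
One optimal route: HQ → Y3 → M1 → A2 → E5 → C8 → HQ (or its reverse).

Shortest round trip = 92.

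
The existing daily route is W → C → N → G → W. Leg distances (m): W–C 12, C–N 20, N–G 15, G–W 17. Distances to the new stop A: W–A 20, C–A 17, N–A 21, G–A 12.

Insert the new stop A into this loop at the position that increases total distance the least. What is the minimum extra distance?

Minimum extra distance: 15 m, inserting A between G and W.

Insertion cost between consecutive stops i–j is d(i,A) + d(A,j) − d(i,j):
  between W and C: 20 + 17 − 12 = 25
  between C and N: 17 + 21 − 20 = 18
  between N and G: 21 + 12 − 15 = 18
  between G and W: 12 + 20 − 17 = 15
Cheapest insertion is between G and W, adding 15.
New total = 64 + 15 = 79.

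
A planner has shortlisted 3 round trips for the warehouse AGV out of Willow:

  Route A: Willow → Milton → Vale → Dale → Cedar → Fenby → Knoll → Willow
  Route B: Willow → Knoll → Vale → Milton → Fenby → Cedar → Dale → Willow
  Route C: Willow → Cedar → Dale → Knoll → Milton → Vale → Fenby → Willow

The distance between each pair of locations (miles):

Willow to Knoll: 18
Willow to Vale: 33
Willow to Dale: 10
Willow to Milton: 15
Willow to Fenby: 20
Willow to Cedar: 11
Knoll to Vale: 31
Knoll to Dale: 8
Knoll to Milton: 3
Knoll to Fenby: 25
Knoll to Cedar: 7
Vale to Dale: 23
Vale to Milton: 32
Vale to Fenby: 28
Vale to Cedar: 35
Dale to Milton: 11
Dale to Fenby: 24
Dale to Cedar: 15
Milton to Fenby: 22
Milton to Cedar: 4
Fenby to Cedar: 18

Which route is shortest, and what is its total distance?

117 miles — Route C is the shortest.

Route A: 15 + 32 + 23 + 15 + 18 + 25 + 18 = 146
Route B: 18 + 31 + 32 + 22 + 18 + 15 + 10 = 146
Route C: 11 + 15 + 8 + 3 + 32 + 28 + 20 = 117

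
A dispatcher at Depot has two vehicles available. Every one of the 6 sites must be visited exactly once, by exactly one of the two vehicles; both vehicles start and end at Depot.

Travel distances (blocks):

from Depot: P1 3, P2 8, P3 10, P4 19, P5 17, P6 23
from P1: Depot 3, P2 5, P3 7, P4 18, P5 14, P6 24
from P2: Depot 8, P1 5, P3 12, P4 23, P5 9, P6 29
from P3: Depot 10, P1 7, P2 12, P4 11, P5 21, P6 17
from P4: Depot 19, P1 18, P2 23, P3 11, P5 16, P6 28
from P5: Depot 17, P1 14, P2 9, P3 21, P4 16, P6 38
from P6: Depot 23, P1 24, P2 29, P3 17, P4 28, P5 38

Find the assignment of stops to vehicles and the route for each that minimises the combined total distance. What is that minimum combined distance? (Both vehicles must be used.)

90 blocks — the smallest possible combined total.

Check every non-empty split of the stops between the two vehicles; for each half take its own optimal tour:
  {P1} + {P2, P3, P4, P5, P6}: 6 + 84 = 90
  {P2} + {P1, P3, P4, P5, P6}: 16 + 84 = 100
  {P1, P2} + {P3, P4, P5, P6}: 16 + 84 = 100
  {P3} + {P1, P2, P4, P5, P6}: 20 + 84 = 104
  {P1, P3} + {P2, P4, P5, P6}: 20 + 84 = 104
  {P2, P3} + {P1, P4, P5, P6}: 30 + 84 = 114
  … (31 splits in total)
Best: vehicle 1 Depot → P1 → Depot = 6; vehicle 2 Depot → P2 → P5 → P4 → P3 → P6 → Depot = 84; combined 90.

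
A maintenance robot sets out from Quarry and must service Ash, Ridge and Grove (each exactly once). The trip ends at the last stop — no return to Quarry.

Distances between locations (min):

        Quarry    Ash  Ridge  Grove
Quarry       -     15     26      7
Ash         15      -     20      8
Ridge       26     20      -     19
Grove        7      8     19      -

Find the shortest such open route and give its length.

There are 3! = 6 possible orderings.
Quarry → Ash → Ridge → Grove: 15+20+19 = 54
Quarry → Ash → Grove → Ridge: 15+8+19 = 42
Quarry → Ridge → Ash → Grove: 26+20+8 = 54
Quarry → Ridge → Grove → Ash: 26+19+8 = 53
Quarry → Grove → Ash → Ridge: 7+8+20 = 35
Quarry → Grove → Ridge → Ash: 7+19+20 = 46
The minimum is 35.
One shortest path: Quarry → Grove → Ash → Ridge.

35 min — the minimum one-way total.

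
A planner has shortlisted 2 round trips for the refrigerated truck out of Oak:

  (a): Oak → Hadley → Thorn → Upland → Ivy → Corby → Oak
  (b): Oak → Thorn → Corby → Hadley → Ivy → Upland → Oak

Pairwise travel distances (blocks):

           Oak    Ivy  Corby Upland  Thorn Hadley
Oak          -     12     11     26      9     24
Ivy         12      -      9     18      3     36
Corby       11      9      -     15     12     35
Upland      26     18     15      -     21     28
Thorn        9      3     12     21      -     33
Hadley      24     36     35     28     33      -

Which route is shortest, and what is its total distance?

(a): 24 + 33 + 21 + 18 + 9 + 11 = 116
(b): 9 + 12 + 35 + 36 + 18 + 26 = 136

Shortest is (a), total 116 blocks.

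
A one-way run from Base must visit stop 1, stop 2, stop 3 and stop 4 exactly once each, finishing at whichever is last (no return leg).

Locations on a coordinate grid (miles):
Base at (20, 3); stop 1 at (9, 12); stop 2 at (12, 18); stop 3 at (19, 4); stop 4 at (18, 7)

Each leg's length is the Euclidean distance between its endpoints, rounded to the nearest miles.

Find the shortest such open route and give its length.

Minimum one-way distance = 21 miles.

There are 4! = 24 possible orderings.
Base→stop 1→stop 2→stop 3→stop 4: 14+7+16+3 = 40
Base→stop 1→stop 2→stop 4→stop 3: 14+7+13+3 = 37
Base→stop 1→stop 3→stop 2→stop 4: 14+13+16+13 = 56
Base→stop 1→stop 3→stop 4→stop 2: 14+13+3+13 = 43
Base→stop 1→stop 4→stop 2→stop 3: 14+10+13+16 = 53
Base→stop 1→stop 4→stop 3→stop 2: 14+10+3+16 = 43
Base→stop 2→stop 1→stop 3→stop 4: 17+7+13+3 = 40
Base→stop 2→stop 1→stop 4→stop 3: 17+7+10+3 = 37
Base→stop 2→stop 3→stop 1→stop 4: 17+16+13+10 = 56
Base→stop 2→stop 3→stop 4→stop 1: 17+16+3+10 = 46
Base→stop 2→stop 4→stop 1→stop 3: 17+13+10+13 = 53
Base→stop 2→stop 4→stop 3→stop 1: 17+13+3+13 = 46
Base→stop 3→stop 1→stop 2→stop 4: 1+13+7+13 = 34
Base→stop 3→stop 1→stop 4→stop 2: 1+13+10+13 = 37
… (10 more)
Base→stop 3→stop 4→stop 1→stop 2: 1+3+10+7 = 21  ← best
The minimum is 21.
One shortest path: Base → stop 3 → stop 4 → stop 1 → stop 2.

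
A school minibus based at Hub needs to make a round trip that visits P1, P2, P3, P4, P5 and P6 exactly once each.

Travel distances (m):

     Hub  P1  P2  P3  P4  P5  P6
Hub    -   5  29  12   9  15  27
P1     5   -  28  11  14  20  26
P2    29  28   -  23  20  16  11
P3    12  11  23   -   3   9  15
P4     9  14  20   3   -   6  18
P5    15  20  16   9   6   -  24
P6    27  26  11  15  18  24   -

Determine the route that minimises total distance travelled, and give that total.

73 m — the shortest possible round trip.

There are 360 distinct closed tours to check (reversals are equivalent).
Hub→P1→P2→P3→P4→P5→P6→Hub: 5+28+23+3+6+24+27 = 116
Hub→P1→P2→P3→P4→P6→P5→Hub: 5+28+23+3+18+24+15 = 116
Hub→P1→P2→P3→P5→P4→P6→Hub: 5+28+23+9+6+18+27 = 116
Hub→P1→P2→P3→P5→P6→P4→Hub: 5+28+23+9+24+18+9 = 116
Hub→P1→P2→P3→P6→P4→P5→Hub: 5+28+23+15+18+6+15 = 110
Hub→P1→P2→P3→P6→P5→P4→Hub: 5+28+23+15+24+6+9 = 110
Hub→P1→P2→P4→P3→P5→P6→Hub: 5+28+20+3+9+24+27 = 116
Hub→P1→P2→P4→P3→P6→P5→Hub: 5+28+20+3+15+24+15 = 110
… (352 more)
Hub→P1→P3→P6→P2→P5→P4→Hub: 5+11+15+11+16+6+9 = 73  ← best
The minimum is 73.
One optimal route: Hub → P1 → P3 → P6 → P2 → P5 → P4 → Hub (or its reverse).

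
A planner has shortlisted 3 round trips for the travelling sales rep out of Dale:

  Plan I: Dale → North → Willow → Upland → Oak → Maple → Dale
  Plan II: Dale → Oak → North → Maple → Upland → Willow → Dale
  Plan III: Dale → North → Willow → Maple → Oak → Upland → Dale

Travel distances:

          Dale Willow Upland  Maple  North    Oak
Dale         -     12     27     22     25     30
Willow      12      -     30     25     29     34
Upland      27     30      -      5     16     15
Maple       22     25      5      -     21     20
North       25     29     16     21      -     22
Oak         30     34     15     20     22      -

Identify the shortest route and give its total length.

Plan I: 25 + 29 + 30 + 15 + 20 + 22 = 141
Plan II: 30 + 22 + 21 + 5 + 30 + 12 = 120
Plan III: 25 + 29 + 25 + 20 + 15 + 27 = 141

120 — Plan II is the shortest.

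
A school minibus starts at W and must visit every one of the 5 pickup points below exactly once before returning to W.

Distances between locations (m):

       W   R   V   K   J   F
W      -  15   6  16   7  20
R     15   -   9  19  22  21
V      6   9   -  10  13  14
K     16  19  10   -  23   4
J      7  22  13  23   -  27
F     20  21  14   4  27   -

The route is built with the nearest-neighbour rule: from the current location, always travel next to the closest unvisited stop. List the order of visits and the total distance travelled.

Nearest-neighbour total = 72 m; route W → V → R → K → F → J → W.

From W: distances to unvisited — V=6, J=7, R=15, K=16, F=20. Nearest is V (6).
From V: distances to unvisited — R=9, K=10, J=13, F=14. Nearest is R (9).
From R: distances to unvisited — K=19, F=21, J=22. Nearest is K (19).
From K: distances to unvisited — F=4, J=23. Nearest is F (4).
From F: distances to unvisited — J=27. Nearest is J (27).
Return J→W: 7.
Total = 6 + 9 + 19 + 4 + 27 + 7 = 72.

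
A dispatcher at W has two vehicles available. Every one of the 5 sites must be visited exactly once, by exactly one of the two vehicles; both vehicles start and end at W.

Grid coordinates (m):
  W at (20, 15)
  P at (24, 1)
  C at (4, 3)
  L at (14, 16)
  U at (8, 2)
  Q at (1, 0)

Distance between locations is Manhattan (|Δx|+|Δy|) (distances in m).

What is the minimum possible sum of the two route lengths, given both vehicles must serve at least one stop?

92 m — the smallest possible combined total.

Try each way of splitting the stops between the two vehicles (each non-empty) and, for each split, find the best tour for each vehicle:
  {P} + {C, L, U, Q}: 36 + 70 = 106
  {C} + {P, L, U, Q}: 56 + 78 = 134
  {P, C} + {L, U, Q}: 68 + 70 = 138
  {L} + {P, C, U, Q}: 14 + 78 = 92
  {P, L} + {C, U, Q}: 50 + 68 = 118
  {C, L} + {P, U, Q}: 58 + 76 = 134
  … (15 splits in total)
Best: vehicle 1 W → L → W = 14; vehicle 2 W → P → U → Q → C → W = 78; combined 92.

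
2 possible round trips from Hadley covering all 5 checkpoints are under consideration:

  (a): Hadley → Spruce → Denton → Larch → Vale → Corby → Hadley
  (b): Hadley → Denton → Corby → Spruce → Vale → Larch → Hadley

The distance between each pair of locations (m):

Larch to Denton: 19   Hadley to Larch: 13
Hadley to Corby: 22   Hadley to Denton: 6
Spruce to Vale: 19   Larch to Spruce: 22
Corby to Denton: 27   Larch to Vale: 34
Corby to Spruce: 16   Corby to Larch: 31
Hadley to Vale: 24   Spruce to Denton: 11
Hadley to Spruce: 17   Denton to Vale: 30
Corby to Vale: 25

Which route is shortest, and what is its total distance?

Shortest is (b), total 115 m.

(a): 17 + 11 + 19 + 34 + 25 + 22 = 128
(b): 6 + 27 + 16 + 19 + 34 + 13 = 115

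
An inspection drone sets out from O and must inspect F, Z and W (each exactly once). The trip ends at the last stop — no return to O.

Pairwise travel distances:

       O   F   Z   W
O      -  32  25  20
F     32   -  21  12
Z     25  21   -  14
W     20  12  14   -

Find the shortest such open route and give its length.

51 — the minimum one-way total.

There are 3! = 6 possible orderings.
O → F → Z → W: 32+21+14 = 67
O → F → W → Z: 32+12+14 = 58
O → Z → F → W: 25+21+12 = 58
O → Z → W → F: 25+14+12 = 51
O → W → F → Z: 20+12+21 = 53
O → W → Z → F: 20+14+21 = 55
The minimum is 51.
One shortest path: O → Z → W → F.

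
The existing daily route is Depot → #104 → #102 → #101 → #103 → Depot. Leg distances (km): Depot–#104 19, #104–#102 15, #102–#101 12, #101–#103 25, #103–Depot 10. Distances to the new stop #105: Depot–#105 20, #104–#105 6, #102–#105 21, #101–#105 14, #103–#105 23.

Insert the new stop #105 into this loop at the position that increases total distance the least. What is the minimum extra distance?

+7 km — insert #105 between Depot and #104.

Insertion cost between consecutive stops i–j is d(i,#105) + d(#105,j) − d(i,j):
  between Depot and #104: 20 + 6 − 19 = 7
  between #104 and #102: 6 + 21 − 15 = 12
  between #102 and #101: 21 + 14 − 12 = 23
  between #101 and #103: 14 + 23 − 25 = 12
  between #103 and Depot: 23 + 20 − 10 = 33
Cheapest insertion is between Depot and #104, adding 7.
New total = 81 + 7 = 88.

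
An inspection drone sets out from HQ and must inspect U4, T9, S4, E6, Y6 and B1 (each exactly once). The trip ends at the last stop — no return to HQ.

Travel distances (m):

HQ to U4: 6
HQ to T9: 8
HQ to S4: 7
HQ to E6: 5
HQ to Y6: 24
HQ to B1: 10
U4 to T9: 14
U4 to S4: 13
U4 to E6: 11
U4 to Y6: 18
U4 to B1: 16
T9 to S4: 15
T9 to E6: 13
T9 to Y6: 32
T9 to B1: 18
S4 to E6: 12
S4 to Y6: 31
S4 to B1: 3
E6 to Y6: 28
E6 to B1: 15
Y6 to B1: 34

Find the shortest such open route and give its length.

There are 6! = 720 possible orderings.
HQ→U4→T9→S4→E6→Y6→B1: 6+14+15+12+28+34 = 109
HQ→U4→T9→S4→E6→B1→Y6: 6+14+15+12+15+34 = 96
HQ→U4→T9→S4→Y6→E6→B1: 6+14+15+31+28+15 = 109
HQ→U4→T9→S4→Y6→B1→E6: 6+14+15+31+34+15 = 115
HQ→U4→T9→S4→B1→E6→Y6: 6+14+15+3+15+28 = 81
HQ→U4→T9→S4→B1→Y6→E6: 6+14+15+3+34+28 = 100
HQ→U4→T9→E6→S4→Y6→B1: 6+14+13+12+31+34 = 110
HQ→U4→T9→E6→S4→B1→Y6: 6+14+13+12+3+34 = 82
… (712 more)
HQ→T9→S4→B1→E6→U4→Y6: 8+15+3+15+11+18 = 70  ← best
The minimum is 70.
One shortest path: HQ → T9 → S4 → B1 → E6 → U4 → Y6.

70 m — the minimum one-way total.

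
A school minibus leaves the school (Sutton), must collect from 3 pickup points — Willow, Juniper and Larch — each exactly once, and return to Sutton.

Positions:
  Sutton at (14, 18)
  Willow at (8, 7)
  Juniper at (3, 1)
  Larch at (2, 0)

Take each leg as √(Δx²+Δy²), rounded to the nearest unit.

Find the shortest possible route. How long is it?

Sutton → Willow → Juniper → Larch → Sutton: 13+8+1+22 = 44
Sutton → Willow → Larch → Juniper → Sutton: 13+9+1+20 = 43
Sutton → Juniper → Willow → Larch → Sutton: 20+8+9+22 = 59
The minimum is 43.
One optimal route: Sutton → Willow → Larch → Juniper → Sutton (or its reverse).

Minimum total distance: 43.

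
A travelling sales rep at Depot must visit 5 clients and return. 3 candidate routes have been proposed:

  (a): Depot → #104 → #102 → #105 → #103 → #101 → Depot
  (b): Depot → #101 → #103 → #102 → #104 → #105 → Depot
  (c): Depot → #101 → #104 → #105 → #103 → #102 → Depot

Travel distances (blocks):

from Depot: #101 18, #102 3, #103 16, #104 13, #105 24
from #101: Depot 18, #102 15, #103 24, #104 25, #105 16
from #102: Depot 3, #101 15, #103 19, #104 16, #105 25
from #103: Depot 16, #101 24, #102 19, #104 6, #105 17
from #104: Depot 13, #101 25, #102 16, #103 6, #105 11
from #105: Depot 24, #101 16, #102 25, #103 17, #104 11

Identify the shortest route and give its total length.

Shortest is (c), total 93 blocks.

(a): 13 + 16 + 25 + 17 + 24 + 18 = 113
(b): 18 + 24 + 19 + 16 + 11 + 24 = 112
(c): 18 + 25 + 11 + 17 + 19 + 3 = 93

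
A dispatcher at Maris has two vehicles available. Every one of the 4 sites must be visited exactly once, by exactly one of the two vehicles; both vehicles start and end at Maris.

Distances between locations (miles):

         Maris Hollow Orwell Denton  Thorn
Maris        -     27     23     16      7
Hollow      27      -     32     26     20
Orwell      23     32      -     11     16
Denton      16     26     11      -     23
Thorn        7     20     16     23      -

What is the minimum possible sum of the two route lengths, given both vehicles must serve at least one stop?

100 miles — the smallest possible combined total.

There are 2^3 − 1 = 7 ways to divide the 4 stops into two non-empty groups. For each, the best each vehicle can do is its own shortest tour through its group:
  {Hollow} + {Orwell, Denton, Thorn}: 54 + 50 = 104
  {Orwell} + {Hollow, Denton, Thorn}: 46 + 69 = 115
  {Hollow, Orwell} + {Denton, Thorn}: 82 + 46 = 128
  {Denton} + {Hollow, Orwell, Thorn}: 32 + 82 = 114
  {Hollow, Denton} + {Orwell, Thorn}: 69 + 46 = 115
  {Orwell, Denton} + {Hollow, Thorn}: 50 + 54 = 104
  … (7 splits in total)
  {Hollow, Orwell, Denton} + {Thorn}: 86 + 14 = 100  ← best
Best: vehicle 1 Maris → Hollow → Orwell → Denton → Maris = 86; vehicle 2 Maris → Thorn → Maris = 14; combined 100.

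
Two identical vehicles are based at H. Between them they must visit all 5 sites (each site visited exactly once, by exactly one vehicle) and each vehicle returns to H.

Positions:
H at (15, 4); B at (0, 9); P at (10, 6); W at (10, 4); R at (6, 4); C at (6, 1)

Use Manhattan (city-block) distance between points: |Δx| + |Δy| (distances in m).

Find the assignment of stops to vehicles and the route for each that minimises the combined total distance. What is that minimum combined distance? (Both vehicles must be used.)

There are 2^4 − 1 = 15 ways to divide the 5 stops into two non-empty groups. For each, the best each vehicle can do is its own shortest tour through its group:
  {B} + {P, W, R, C}: 40 + 28 = 68
  {P} + {B, W, R, C}: 14 + 46 = 60
  {B, P} + {W, R, C}: 40 + 24 = 64
  {W} + {B, P, R, C}: 10 + 46 = 56
  {B, W} + {P, R, C}: 40 + 28 = 68
  {P, W} + {B, R, C}: 14 + 46 = 60
  … (15 splits in total)
Best: vehicle 1 H → W → H = 10; vehicle 2 H → P → B → R → C → H = 46; combined 56.

Minimum combined distance: 56 m.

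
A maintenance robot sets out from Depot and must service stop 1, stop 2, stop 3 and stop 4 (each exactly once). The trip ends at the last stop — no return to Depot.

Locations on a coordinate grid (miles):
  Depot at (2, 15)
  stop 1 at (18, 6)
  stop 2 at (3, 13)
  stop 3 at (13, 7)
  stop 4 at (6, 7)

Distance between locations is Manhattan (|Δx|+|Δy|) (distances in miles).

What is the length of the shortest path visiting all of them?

25 miles — the minimum one-way total.

There are 4! = 24 possible orderings.
Depot → stop 1 → stop 2 → stop 3 → stop 4: 25+22+16+7 = 70
Depot → stop 1 → stop 2 → stop 4 → stop 3: 25+22+9+7 = 63
Depot → stop 1 → stop 3 → stop 2 → stop 4: 25+6+16+9 = 56
Depot → stop 1 → stop 3 → stop 4 → stop 2: 25+6+7+9 = 47
Depot → stop 1 → stop 4 → stop 2 → stop 3: 25+13+9+16 = 63
Depot → stop 1 → stop 4 → stop 3 → stop 2: 25+13+7+16 = 61
Depot → stop 2 → stop 1 → stop 3 → stop 4: 3+22+6+7 = 38
Depot → stop 2 → stop 1 → stop 4 → stop 3: 3+22+13+7 = 45
Depot → stop 2 → stop 3 → stop 1 → stop 4: 3+16+6+13 = 38
Depot → stop 2 → stop 3 → stop 4 → stop 1: 3+16+7+13 = 39
Depot → stop 2 → stop 4 → stop 1 → stop 3: 3+9+13+6 = 31
Depot → stop 2 → stop 4 → stop 3 → stop 1: 3+9+7+6 = 25
Depot → stop 3 → stop 1 → stop 2 → stop 4: 19+6+22+9 = 56
Depot → stop 3 → stop 1 → stop 4 → stop 2: 19+6+13+9 = 47
… (10 more)
The minimum is 25.
One shortest path: Depot → stop 2 → stop 4 → stop 3 → stop 1.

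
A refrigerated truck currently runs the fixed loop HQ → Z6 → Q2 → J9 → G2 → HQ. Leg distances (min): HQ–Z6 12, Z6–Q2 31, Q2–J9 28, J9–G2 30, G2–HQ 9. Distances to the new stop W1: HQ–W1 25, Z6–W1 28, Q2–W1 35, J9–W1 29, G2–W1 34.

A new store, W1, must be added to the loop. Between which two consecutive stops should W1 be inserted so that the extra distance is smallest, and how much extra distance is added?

Insertion cost between consecutive stops i–j is d(i,W1) + d(W1,j) − d(i,j):
  between HQ and Z6: 25 + 28 − 12 = 41
  between Z6 and Q2: 28 + 35 − 31 = 32
  between Q2 and J9: 35 + 29 − 28 = 36
  between J9 and G2: 29 + 34 − 30 = 33
  between G2 and HQ: 34 + 25 − 9 = 50
Cheapest insertion is between Z6 and Q2, adding 32.
New total = 110 + 32 = 142.

Minimum extra distance: 32 min, inserting W1 between Z6 and Q2.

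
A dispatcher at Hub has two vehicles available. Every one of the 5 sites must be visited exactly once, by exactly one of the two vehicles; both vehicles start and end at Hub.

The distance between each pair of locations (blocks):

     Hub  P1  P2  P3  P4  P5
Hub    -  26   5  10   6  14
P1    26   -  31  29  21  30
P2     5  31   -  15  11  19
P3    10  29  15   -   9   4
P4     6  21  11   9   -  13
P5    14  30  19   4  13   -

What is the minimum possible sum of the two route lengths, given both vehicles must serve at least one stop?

There are 2^4 − 1 = 15 ways to divide the 5 stops into two non-empty groups. For each, the best each vehicle can do is its own shortest tour through its group:
  {P1} + {P2, P3, P4, P5}: 52 + 43 = 95
  {P2} + {P1, P3, P4, P5}: 10 + 71 = 81
  {P1, P2} + {P3, P4, P5}: 62 + 33 = 95
  {P3} + {P1, P2, P4, P5}: 20 + 81 = 101
  {P1, P3} + {P2, P4, P5}: 65 + 43 = 108
  {P2, P3} + {P1, P4, P5}: 30 + 71 = 101
  … (15 splits in total)
Best: vehicle 1 Hub → P2 → Hub = 10; vehicle 2 Hub → P3 → P5 → P1 → P4 → Hub = 71; combined 81.

81 blocks — the smallest possible combined total.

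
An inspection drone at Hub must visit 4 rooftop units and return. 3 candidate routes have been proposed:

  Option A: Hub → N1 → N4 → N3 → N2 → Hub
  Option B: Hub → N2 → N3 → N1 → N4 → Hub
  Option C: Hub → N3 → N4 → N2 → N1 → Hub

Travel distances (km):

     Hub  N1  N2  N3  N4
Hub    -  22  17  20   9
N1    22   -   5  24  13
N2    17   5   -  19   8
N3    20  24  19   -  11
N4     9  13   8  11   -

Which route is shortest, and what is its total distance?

Shortest is Option C, total 66 km.

Option A: 22 + 13 + 11 + 19 + 17 = 82
Option B: 17 + 19 + 24 + 13 + 9 = 82
Option C: 20 + 11 + 8 + 5 + 22 = 66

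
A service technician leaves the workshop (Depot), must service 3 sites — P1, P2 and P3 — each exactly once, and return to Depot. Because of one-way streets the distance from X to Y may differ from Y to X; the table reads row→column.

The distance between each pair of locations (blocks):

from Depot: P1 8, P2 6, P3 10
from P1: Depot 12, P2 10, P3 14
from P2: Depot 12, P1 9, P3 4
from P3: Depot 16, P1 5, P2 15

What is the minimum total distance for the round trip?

Depot → P1 → P2 → P3 → Depot: 8+10+4+16 = 38
Depot → P1 → P3 → P2 → Depot: 8+14+15+12 = 49
Depot → P2 → P1 → P3 → Depot: 6+9+14+16 = 45
Depot → P2 → P3 → P1 → Depot: 6+4+5+12 = 27
Depot → P3 → P1 → P2 → Depot: 10+5+10+12 = 37
Depot → P3 → P2 → P1 → Depot: 10+15+9+12 = 46
The minimum is 27.
One optimal route: Depot → P2 → P3 → P1 → Depot.

Minimum total distance: 27 blocks.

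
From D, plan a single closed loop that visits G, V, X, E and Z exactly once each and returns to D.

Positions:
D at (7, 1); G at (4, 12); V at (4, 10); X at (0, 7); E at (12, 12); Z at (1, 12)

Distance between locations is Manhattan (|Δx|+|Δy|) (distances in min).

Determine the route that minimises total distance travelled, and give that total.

With 5 stops there are 5!/2 = 60 distinct round trips (a route and its reverse cost the same).
D-G-V-X-E-Z-D: 14+2+7+17+11+17 = 68
D-G-V-X-Z-E-D: 14+2+7+6+11+16 = 56
D-G-V-E-X-Z-D: 14+2+10+17+6+17 = 66
D-G-V-E-Z-X-D: 14+2+10+11+6+13 = 56
D-G-V-Z-X-E-D: 14+2+5+6+17+16 = 60
D-G-V-Z-E-X-D: 14+2+5+11+17+13 = 62
D-G-X-V-E-Z-D: 14+9+7+10+11+17 = 68
D-G-X-V-Z-E-D: 14+9+7+5+11+16 = 62
D-G-X-E-V-Z-D: 14+9+17+10+5+17 = 72
D-G-X-E-Z-V-D: 14+9+17+11+5+12 = 68
D-G-X-Z-V-E-D: 14+9+6+5+10+16 = 60
D-G-X-Z-E-V-D: 14+9+6+11+10+12 = 62
D-G-E-V-X-Z-D: 14+8+10+7+6+17 = 62
D-G-E-V-Z-X-D: 14+8+10+5+6+13 = 56
… (46 more)
D-X-Z-G-V-E-D: 13+6+3+2+10+16 = 50  ← best
The minimum is 50.
One optimal route: D → X → Z → G → V → E → D (or its reverse).

Shortest round trip = 50 min.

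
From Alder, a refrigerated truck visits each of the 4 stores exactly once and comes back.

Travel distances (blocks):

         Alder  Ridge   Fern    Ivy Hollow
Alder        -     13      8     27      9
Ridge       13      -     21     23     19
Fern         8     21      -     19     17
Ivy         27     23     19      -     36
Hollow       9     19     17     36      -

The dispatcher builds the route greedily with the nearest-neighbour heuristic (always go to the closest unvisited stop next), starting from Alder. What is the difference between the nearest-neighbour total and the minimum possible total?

Excess over optimum: 16 blocks.

Alder: Fern=8, Hollow=9, Ridge=13, Ivy=27 ⇒ Fern
Fern: Hollow=17, Ivy=19, Ridge=21 ⇒ Hollow
Hollow: Ridge=19, Ivy=36 ⇒ Ridge
Ridge: Ivy=23 ⇒ Ivy
NN route Alder → Fern → Hollow → Ridge → Ivy → Alder costs 94.
Optimal: Alder → Fern → Ivy → Ridge → Hollow → Alder costs 78 (by enumerating all 12 distinct tours).
Excess = 94 − 78 = 16.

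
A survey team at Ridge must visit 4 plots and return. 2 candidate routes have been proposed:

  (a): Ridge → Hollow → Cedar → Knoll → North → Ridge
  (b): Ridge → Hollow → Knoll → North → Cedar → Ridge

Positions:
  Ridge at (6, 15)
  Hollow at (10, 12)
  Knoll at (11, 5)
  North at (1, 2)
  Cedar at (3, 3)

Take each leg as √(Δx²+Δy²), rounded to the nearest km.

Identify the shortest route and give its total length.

36 km — (b) is the shortest.

(a): 5 + 11 + 8 + 10 + 14 = 48
(b): 5 + 7 + 10 + 2 + 12 = 36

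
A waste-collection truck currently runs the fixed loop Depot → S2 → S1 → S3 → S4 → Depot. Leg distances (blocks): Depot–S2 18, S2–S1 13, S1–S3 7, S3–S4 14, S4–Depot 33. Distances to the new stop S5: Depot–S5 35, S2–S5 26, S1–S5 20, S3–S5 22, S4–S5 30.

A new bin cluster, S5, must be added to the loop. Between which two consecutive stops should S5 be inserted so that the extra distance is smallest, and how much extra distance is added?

Insertion cost between consecutive stops i–j is d(i,S5) + d(S5,j) − d(i,j):
  between Depot and S2: 35 + 26 − 18 = 43
  between S2 and S1: 26 + 20 − 13 = 33
  between S1 and S3: 20 + 22 − 7 = 35
  between S3 and S4: 22 + 30 − 14 = 38
  between S4 and Depot: 30 + 35 − 33 = 32
Cheapest insertion is between S4 and Depot, adding 32.
New total = 85 + 32 = 117.

Adding 32 blocks by placing S5 on the S4–Depot leg.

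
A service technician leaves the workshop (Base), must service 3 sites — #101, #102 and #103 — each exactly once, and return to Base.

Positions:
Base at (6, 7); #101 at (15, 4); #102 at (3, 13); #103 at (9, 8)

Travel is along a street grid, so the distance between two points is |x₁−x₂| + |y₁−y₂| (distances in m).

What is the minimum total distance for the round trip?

Shortest round trip = 42 m.

There are 3 distinct closed tours to check (reversals are equivalent).
Base - #101 - #102 - #103 - Base: 12+21+11+4 = 48
Base - #101 - #103 - #102 - Base: 12+10+11+9 = 42
Base - #102 - #101 - #103 - Base: 9+21+10+4 = 44
The minimum is 42.
One optimal route: Base → #101 → #103 → #102 → Base (or its reverse).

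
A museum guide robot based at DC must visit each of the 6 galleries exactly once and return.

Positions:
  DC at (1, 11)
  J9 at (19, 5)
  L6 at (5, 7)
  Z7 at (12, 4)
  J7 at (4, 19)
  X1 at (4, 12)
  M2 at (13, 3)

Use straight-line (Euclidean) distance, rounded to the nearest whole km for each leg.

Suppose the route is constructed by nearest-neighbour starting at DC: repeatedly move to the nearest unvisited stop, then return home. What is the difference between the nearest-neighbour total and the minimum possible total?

From DC: X1=3, L6=6, J7=9, Z7=13, M2=14, J9=19 → choose X1 (3).
From X1: L6=5, J7=7, Z7=11, M2=13, J9=17 → choose L6 (5).
From L6: Z7=8, M2=9, J7=12, J9=14 → choose Z7 (8).
From Z7: M2=1, J9=7, J7=17 → choose M2 (1).
From M2: J9=6, J7=18 → choose J9 (6).
From J9: J7=21 → choose J7 (21).
NN route DC → X1 → L6 → Z7 → M2 → J9 → J7 → DC costs 53.
Optimal: DC → L6 → Z7 → M2 → J9 → J7 → X1 → DC costs 52 (by enumerating all 360 distinct tours).
Excess = 53 − 52 = 1.

Excess over optimum: 1 km.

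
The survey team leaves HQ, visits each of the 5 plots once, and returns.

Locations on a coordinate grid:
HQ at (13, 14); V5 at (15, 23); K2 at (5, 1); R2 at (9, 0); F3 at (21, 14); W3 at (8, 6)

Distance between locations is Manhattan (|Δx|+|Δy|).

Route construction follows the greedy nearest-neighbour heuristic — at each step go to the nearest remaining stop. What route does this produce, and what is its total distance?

80 along HQ → F3 → V5 → W3 → R2 → K2 → HQ.

HQ → [F3:8 / V5:11 / W3:13 / R2:18 / K2:21] → F3 (8)
F3 → [V5:15 / W3:21 / R2:26 / K2:29] → V5 (15)
V5 → [W3:24 / R2:29 / K2:32] → W3 (24)
W3 → [R2:7 / K2:8] → R2 (7)
R2 → [K2:5] → K2 (5)
Return K2→HQ: 21.
Total = 8 + 15 + 24 + 7 + 5 + 21 = 80.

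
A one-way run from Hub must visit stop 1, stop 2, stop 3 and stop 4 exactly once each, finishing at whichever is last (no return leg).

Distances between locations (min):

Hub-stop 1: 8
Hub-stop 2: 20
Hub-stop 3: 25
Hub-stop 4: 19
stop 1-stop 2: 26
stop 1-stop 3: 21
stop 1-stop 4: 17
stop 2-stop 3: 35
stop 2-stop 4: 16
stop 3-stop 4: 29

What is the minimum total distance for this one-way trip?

Minimum one-way distance = 74 min.

There are 4! = 24 possible orderings.
Hub→stop 1→stop 2→stop 3→stop 4: 8+26+35+29 = 98
Hub→stop 1→stop 2→stop 4→stop 3: 8+26+16+29 = 79
Hub→stop 1→stop 3→stop 2→stop 4: 8+21+35+16 = 80
Hub→stop 1→stop 3→stop 4→stop 2: 8+21+29+16 = 74
Hub→stop 1→stop 4→stop 2→stop 3: 8+17+16+35 = 76
Hub→stop 1→stop 4→stop 3→stop 2: 8+17+29+35 = 89
Hub→stop 2→stop 1→stop 3→stop 4: 20+26+21+29 = 96
Hub→stop 2→stop 1→stop 4→stop 3: 20+26+17+29 = 92
Hub→stop 2→stop 3→stop 1→stop 4: 20+35+21+17 = 93
Hub→stop 2→stop 3→stop 4→stop 1: 20+35+29+17 = 101
Hub→stop 2→stop 4→stop 1→stop 3: 20+16+17+21 = 74
Hub→stop 2→stop 4→stop 3→stop 1: 20+16+29+21 = 86
Hub→stop 3→stop 1→stop 2→stop 4: 25+21+26+16 = 88
Hub→stop 3→stop 1→stop 4→stop 2: 25+21+17+16 = 79
… (10 more)
The minimum is 74.
One shortest path: Hub → stop 1 → stop 3 → stop 4 → stop 2.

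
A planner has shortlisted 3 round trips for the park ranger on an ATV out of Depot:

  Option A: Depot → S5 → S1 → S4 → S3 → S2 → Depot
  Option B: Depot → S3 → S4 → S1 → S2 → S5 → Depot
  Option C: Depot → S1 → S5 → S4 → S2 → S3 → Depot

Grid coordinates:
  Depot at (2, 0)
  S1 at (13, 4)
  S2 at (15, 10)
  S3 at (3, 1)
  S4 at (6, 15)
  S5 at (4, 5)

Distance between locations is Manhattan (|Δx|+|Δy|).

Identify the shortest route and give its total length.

68 — Option B is the shortest.

Option A: 7 + 10 + 18 + 17 + 21 + 23 = 96
Option B: 2 + 17 + 18 + 8 + 16 + 7 = 68
Option C: 15 + 10 + 12 + 14 + 21 + 2 = 74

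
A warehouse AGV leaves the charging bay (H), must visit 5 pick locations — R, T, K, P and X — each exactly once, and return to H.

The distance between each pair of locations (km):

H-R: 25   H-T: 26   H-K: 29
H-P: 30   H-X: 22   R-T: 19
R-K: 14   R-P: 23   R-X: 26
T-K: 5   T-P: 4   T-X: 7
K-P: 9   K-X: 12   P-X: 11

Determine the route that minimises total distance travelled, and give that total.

Minimum total distance: 81 km.

H → R → T → K → P → X → H: 25+19+5+9+11+22 = 91
H → R → T → K → X → P → H: 25+19+5+12+11+30 = 102
H → R → T → P → K → X → H: 25+19+4+9+12+22 = 91
H → R → T → P → X → K → H: 25+19+4+11+12+29 = 100
H → R → T → X → K → P → H: 25+19+7+12+9+30 = 102
H → R → T → X → P → K → H: 25+19+7+11+9+29 = 100
H → R → K → T → P → X → H: 25+14+5+4+11+22 = 81
H → R → K → T → X → P → H: 25+14+5+7+11+30 = 92
H → R → K → P → T → X → H: 25+14+9+4+7+22 = 81
H → R → K → P → X → T → H: 25+14+9+11+7+26 = 92
H → R → K → X → T → P → H: 25+14+12+7+4+30 = 92
H → R → K → X → P → T → H: 25+14+12+11+4+26 = 92
H → R → P → T → K → X → H: 25+23+4+5+12+22 = 91
H → R → P → T → X → K → H: 25+23+4+7+12+29 = 100
… (46 more)
The minimum is 81.
One optimal route: H → R → K → T → P → X → H (or its reverse).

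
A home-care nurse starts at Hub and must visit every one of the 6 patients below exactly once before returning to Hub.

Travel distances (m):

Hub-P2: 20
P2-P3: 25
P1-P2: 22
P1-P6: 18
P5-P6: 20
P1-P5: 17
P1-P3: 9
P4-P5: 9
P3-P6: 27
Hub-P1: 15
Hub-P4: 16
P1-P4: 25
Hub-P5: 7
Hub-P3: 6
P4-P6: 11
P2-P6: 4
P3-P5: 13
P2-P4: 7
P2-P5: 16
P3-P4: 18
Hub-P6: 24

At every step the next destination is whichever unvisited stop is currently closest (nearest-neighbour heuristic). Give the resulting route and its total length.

Nearest-neighbour total = 76 m; route Hub → P3 → P1 → P5 → P4 → P2 → P6 → Hub.

At Hub the remaining stops are P3 6, P5 7, P1 15, P4 16, P2 20, P6 24; go to P3.
At P3 the remaining stops are P1 9, P5 13, P4 18, P2 25, P6 27; go to P1.
At P1 the remaining stops are P5 17, P6 18, P2 22, P4 25; go to P5.
At P5 the remaining stops are P4 9, P2 16, P6 20; go to P4.
At P4 the remaining stops are P2 7, P6 11; go to P2.
At P2 the remaining stops are P6 4; go to P6.
Return P6→Hub: 24.
Total = 6 + 9 + 17 + 9 + 7 + 4 + 24 = 76.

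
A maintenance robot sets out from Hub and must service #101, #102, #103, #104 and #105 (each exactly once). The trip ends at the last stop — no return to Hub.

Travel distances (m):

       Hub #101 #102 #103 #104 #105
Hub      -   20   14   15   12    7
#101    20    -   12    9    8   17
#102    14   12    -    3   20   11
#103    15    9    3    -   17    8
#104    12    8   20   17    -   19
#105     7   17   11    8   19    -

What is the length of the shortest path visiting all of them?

Minimum one-way distance = 38 m.

There are 5! = 120 possible orderings.
Hub - #101 - #102 - #103 - #104 - #105: 20+12+3+17+19 = 71
Hub - #101 - #102 - #103 - #105 - #104: 20+12+3+8+19 = 62
Hub - #101 - #102 - #104 - #103 - #105: 20+12+20+17+8 = 77
Hub - #101 - #102 - #104 - #105 - #103: 20+12+20+19+8 = 79
Hub - #101 - #102 - #105 - #103 - #104: 20+12+11+8+17 = 68
Hub - #101 - #102 - #105 - #104 - #103: 20+12+11+19+17 = 79
Hub - #101 - #103 - #102 - #104 - #105: 20+9+3+20+19 = 71
Hub - #101 - #103 - #102 - #105 - #104: 20+9+3+11+19 = 62
Hub - #101 - #103 - #104 - #102 - #105: 20+9+17+20+11 = 77
Hub - #101 - #103 - #104 - #105 - #102: 20+9+17+19+11 = 76
Hub - #101 - #103 - #105 - #102 - #104: 20+9+8+11+20 = 68
Hub - #101 - #103 - #105 - #104 - #102: 20+9+8+19+20 = 76
Hub - #101 - #104 - #102 - #103 - #105: 20+8+20+3+8 = 59
Hub - #101 - #104 - #102 - #105 - #103: 20+8+20+11+8 = 67
… (106 more)
Hub - #105 - #102 - #103 - #101 - #104: 7+11+3+9+8 = 38  ← best
The minimum is 38.
One shortest path: Hub → #105 → #102 → #103 → #101 → #104.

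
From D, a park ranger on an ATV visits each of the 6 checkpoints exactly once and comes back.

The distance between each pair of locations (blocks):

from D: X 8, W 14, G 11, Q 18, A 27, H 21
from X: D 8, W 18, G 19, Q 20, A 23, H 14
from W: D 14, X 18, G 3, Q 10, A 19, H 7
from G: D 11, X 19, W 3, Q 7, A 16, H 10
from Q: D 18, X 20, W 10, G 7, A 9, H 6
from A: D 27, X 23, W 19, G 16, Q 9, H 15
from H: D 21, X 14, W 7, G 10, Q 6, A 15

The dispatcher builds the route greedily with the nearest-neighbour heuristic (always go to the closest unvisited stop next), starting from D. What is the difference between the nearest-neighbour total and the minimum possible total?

Excess over optimum: 17 blocks.

From D: X=8, G=11, W=14, Q=18, H=21, A=27 → choose X (8).
From X: H=14, W=18, G=19, Q=20, A=23 → choose H (14).
From H: Q=6, W=7, G=10, A=15 → choose Q (6).
From Q: G=7, A=9, W=10 → choose G (7).
From G: W=3, A=16 → choose W (3).
From W: A=19 → choose A (19).
NN route D → X → H → Q → G → W → A → D costs 84.
Optimal: D → X → A → Q → H → W → G → D costs 67 (by enumerating all 360 distinct tours).
Excess = 84 − 67 = 17.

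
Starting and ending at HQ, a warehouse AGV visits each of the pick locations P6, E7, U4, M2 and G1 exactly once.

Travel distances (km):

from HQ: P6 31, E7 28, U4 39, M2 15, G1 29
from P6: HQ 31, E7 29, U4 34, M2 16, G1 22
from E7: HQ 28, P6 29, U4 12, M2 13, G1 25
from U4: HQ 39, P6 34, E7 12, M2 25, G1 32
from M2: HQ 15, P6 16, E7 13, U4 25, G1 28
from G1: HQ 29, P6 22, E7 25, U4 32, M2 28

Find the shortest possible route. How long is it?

There are 60 distinct closed tours to check (reversals are equivalent).
HQ → P6 → E7 → U4 → M2 → G1 → HQ: 31+29+12+25+28+29 = 154
HQ → P6 → E7 → U4 → G1 → M2 → HQ: 31+29+12+32+28+15 = 147
HQ → P6 → E7 → M2 → U4 → G1 → HQ: 31+29+13+25+32+29 = 159
HQ → P6 → E7 → M2 → G1 → U4 → HQ: 31+29+13+28+32+39 = 172
HQ → P6 → E7 → G1 → U4 → M2 → HQ: 31+29+25+32+25+15 = 157
HQ → P6 → E7 → G1 → M2 → U4 → HQ: 31+29+25+28+25+39 = 177
HQ → P6 → U4 → E7 → M2 → G1 → HQ: 31+34+12+13+28+29 = 147
HQ → P6 → U4 → E7 → G1 → M2 → HQ: 31+34+12+25+28+15 = 145
HQ → P6 → U4 → M2 → E7 → G1 → HQ: 31+34+25+13+25+29 = 157
HQ → P6 → U4 → M2 → G1 → E7 → HQ: 31+34+25+28+25+28 = 171
HQ → P6 → U4 → G1 → E7 → M2 → HQ: 31+34+32+25+13+15 = 150
HQ → P6 → U4 → G1 → M2 → E7 → HQ: 31+34+32+28+13+28 = 166
HQ → P6 → M2 → E7 → U4 → G1 → HQ: 31+16+13+12+32+29 = 133
HQ → P6 → M2 → E7 → G1 → U4 → HQ: 31+16+13+25+32+39 = 156
… (46 more)
HQ → P6 → G1 → U4 → E7 → M2 → HQ: 31+22+32+12+13+15 = 125  ← best
The minimum is 125.
One optimal route: HQ → P6 → G1 → U4 → E7 → M2 → HQ (or its reverse).

Minimum total distance: 125 km.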